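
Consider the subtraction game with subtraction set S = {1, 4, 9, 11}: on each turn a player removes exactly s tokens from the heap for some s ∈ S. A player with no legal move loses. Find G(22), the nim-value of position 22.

0

n :  0  1  2  3  4  5  6  7  8  9 10 11 12 13 14 15 16 17 18 19 20 21 22
G :  0  1  0  1  2  0  1  0  1  2  0  1  0  1  2  0  1  0  1  2  0  1  0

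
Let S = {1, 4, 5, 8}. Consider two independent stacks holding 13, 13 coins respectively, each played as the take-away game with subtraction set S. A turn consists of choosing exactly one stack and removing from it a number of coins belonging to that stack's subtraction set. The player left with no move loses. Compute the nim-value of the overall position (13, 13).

0

All stacks use S = {1, 4, 5, 8}:
G(0) = 0
G(1) = mex{0} = 1
G(2) = mex{1} = 0
G(3) = mex{0} = 1
G(4) = mex{1,0} = 2
G(5) = mex{2,1,0} = 3
G(6) = mex{3,0,1} = 2
G(7) = mex{2,1,0} = 3
G(8) = mex{3,2,1,0} = 4
G(9) = mex{4,3,2,1} = 0
G(10) = mex{0,2,3,0} = 1
G(11) = mex{1,3,2,1} = 0
G(12) = mex{0,4,3,2} = 1
G(13) = mex{1,0,4,3} = 2
Stack A: G(13) = 2.
Stack B: G(13) = 2.
Combined Grundy value = 2 ⊕ 2 = 0.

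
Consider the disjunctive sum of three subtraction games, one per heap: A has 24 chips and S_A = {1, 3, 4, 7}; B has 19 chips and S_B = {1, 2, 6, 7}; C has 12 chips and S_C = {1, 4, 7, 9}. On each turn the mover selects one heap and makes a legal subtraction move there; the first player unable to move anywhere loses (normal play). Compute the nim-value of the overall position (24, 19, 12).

2

Heap A, S = {1, 3, 4, 7}:
G(0) = 0
G(1) = mex{0} = 1
G(2) = mex{1} = 0
G(3) = mex{0,0} = 1
G(4) = mex{1,1,0} = 2
G(5) = mex{2,0,1} = 3
G(6) = mex{3,1,0} = 2
G(7) = mex{2,2,1,0} = 3
G(8) = mex{3,3,2,1} = 0
G(9) = mex{0,2,3,0} = 1
G(10) = mex{1,3,2,1} = 0
G(11) = mex{0,0,3,2} = 1
G(12) = mex{1,1,0,3} = 2
G(13) = mex{2,0,1,2} = 3
G(14) = mex{3,1,0,3} = 2
G(15) = mex{2,2,1,0} = 3
G(16) = mex{3,3,2,1} = 0
G(17) = mex{0,2,3,0} = 1
G(18) = mex{1,3,2,1} = 0
G(19) = mex{0,0,3,2} = 1
G(20) = mex{1,1,0,3} = 2
G(21) = mex{2,0,1,2} = 3
G(22) = mex{3,1,0,3} = 2
G(23) = mex{2,2,1,0} = 3
G(24) = mex{3,3,2,1} = 0
G_A(24) = 0.
Heap B, S = {1, 2, 6, 7}:
n :  0  1  2  3  4  5  6  7  8  9 10 11 12 13 14 15 16 17 18 19
G :  0  1  2  0  1  2  3  4  0  1  2  0  1  2  3  4  0  1  2  0
G_B(19) = 0.
Heap C, S = {1, 4, 7, 9}:
n :  0  1  2  3  4  5  6  7  8  9 10 11 12
G :  0  1  0  1  2  0  1  2  0  1  0  1  2
G_C(12) = 2.
Combined Grundy value = 0 ⊕ 0 ⊕ 2 = 2.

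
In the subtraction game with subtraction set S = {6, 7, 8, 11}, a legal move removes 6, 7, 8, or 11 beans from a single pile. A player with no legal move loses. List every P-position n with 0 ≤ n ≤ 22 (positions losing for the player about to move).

0, 1, 2, 3, 4, 5, 17, 18, 19, 20, 21, 22

G(0) = 0
G(1) = mex{} = 0
G(2) = mex{} = 0
G(3) = mex{} = 0
G(4) = mex{} = 0
G(5) = mex{} = 0
G(6) = mex{0} = 1
G(7) = mex{0,0} = 1
G(8) = mex{0,0,0} = 1
G(9) = mex{0,0,0} = 1
G(10) = mex{0,0,0} = 1
G(11) = mex{0,0,0,0} = 1
G(12) = mex{1,0,0,0} = 2
G(13) = mex{1,1,0,0} = 2
G(14) = mex{1,1,1,0} = 2
G(15) = mex{1,1,1,0} = 2
G(16) = mex{1,1,1,0} = 2
G(17) = mex{1,1,1,1} = 0
G(18) = mex{2,1,1,1} = 0
G(19) = mex{2,2,1,1} = 0
G(20) = mex{2,2,2,1} = 0
G(21) = mex{2,2,2,1} = 0
G(22) = mex{2,2,2,1} = 0
P-positions are exactly the n with G(n) = 0.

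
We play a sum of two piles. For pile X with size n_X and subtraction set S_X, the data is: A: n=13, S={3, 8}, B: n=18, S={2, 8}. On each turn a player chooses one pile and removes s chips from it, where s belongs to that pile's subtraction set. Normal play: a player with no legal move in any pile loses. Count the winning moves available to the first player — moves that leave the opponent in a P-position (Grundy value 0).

1

Pile A, S = {3, 8}:
n :  0  1  2  3  4  5  6  7  8  9 10 11 12 13
G :  0  0  0  1  1  1  0  0  2  1  1  0  0  0
G_A(13) = 0.
Pile B, S = {2, 8}:
G(0) = 0
G(1) = mex{} = 0
G(2) = mex{0} = 1
G(3) = mex{0} = 1
G(4) = mex{1} = 0
G(5) = mex{1} = 0
G(6) = mex{0} = 1
G(7) = mex{0} = 1
G(8) = mex{1,0} = 2
G(9) = mex{1,0} = 2
G(10) = mex{2,1} = 0
G(11) = mex{2,1} = 0
G(12) = mex{0,0} = 1
G(13) = mex{0,0} = 1
G(14) = mex{1,1} = 0
G(15) = mex{1,1} = 0
G(16) = mex{0,2} = 1
G(17) = mex{0,2} = 1
G(18) = mex{1,0} = 2
G_B(18) = 2.
Combined Grundy value = 0 ⊕ 2 = 2.
A winning move leaves total XOR = 0, i.e. changes one component's Grundy value g to g ⊕ X where X is the current total.
Pile A: need g' = 0⊕2 = 2. Options: 13−3→G=1, 13−8→G=1. Hits: 0.
Pile B: need g' = 2⊕2 = 0. Options: 18−2→G=1, 18−8→G=0. Hits: 1.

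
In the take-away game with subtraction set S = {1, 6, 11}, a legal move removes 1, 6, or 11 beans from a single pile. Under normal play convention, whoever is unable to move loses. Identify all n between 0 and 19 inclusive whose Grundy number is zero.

0, 2, 4, 7, 9, 12, 14, 16, 19

G(0) = 0
G(1) = mex{0} = 1
G(2) = mex{1} = 0
G(3) = mex{0} = 1
G(4) = mex{1} = 0
G(5) = mex{0} = 1
G(6) = mex{1,0} = 2
G(7) = mex{2,1} = 0
G(8) = mex{0,0} = 1
G(9) = mex{1,1} = 0
G(10) = mex{0,0} = 1
G(11) = mex{1,1,0} = 2
G(12) = mex{2,2,1} = 0
G(13) = mex{0,0,0} = 1
G(14) = mex{1,1,1} = 0
G(15) = mex{0,0,0} = 1
G(16) = mex{1,1,1} = 0
G(17) = mex{0,2,2} = 1
G(18) = mex{1,0,0} = 2
G(19) = mex{2,1,1} = 0
P-positions are exactly the n with G(n) = 0.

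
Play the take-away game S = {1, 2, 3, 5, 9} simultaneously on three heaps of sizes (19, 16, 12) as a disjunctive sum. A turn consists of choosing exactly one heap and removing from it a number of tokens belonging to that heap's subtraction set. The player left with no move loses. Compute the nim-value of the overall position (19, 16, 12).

3

All heaps use S = {1, 2, 3, 5, 9}:
n :  0  1  2  3  4  5  6  7  8  9 10 11 12 13 14 15 16 17 18 19
G :  0  1  2  3  0  1  2  3  0  1  2  3  0  1  2  3  0  1  2  3
Heap A: G(19) = 3.
Heap B: G(16) = 0.
Heap C: G(12) = 0.
Combined Grundy value = 3 ⊕ 0 ⊕ 0 = 3.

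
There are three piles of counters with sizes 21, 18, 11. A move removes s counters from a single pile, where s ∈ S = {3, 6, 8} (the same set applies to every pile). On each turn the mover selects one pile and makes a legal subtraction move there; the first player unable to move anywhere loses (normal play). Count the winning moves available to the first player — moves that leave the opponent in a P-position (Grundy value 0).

4

All piles use S = {3, 6, 8}:
G(0) = 0
G(1) = mex{} = 0
G(2) = mex{} = 0
G(3) = mex{0} = 1
G(4) = mex{0} = 1
G(5) = mex{0} = 1
G(6) = mex{1,0} = 2
G(7) = mex{1,0} = 2
G(8) = mex{1,0,0} = 2
G(9) = mex{2,1,0} = 3
G(10) = mex{2,1,0} = 3
G(11) = mex{2,1,1} = 0
G(12) = mex{3,2,1} = 0
G(13) = mex{3,2,1} = 0
G(14) = mex{0,2,2} = 1
G(15) = mex{0,3,2} = 1
G(16) = mex{0,3,2} = 1
G(17) = mex{1,0,3} = 2
G(18) = mex{1,0,3} = 2
G(19) = mex{1,0,0} = 2
G(20) = mex{2,1,0} = 3
G(21) = mex{2,1,0} = 3
Pile A: G(21) = 3.
Pile B: G(18) = 2.
Pile C: G(11) = 0.
Combined Grundy value = 3 ⊕ 2 ⊕ 0 = 1.
A winning move leaves total XOR = 0, i.e. changes one component's Grundy value g to g ⊕ X where X is the current total.
Pile A: need g' = 3⊕1 = 2. Options: 21−3→G=2, 21−6→G=1, 21−8→G=0. Hits: 1.
Pile B: need g' = 2⊕1 = 3. Options: 18−3→G=1, 18−6→G=0, 18−8→G=3. Hits: 1.
Pile C: need g' = 0⊕1 = 1. Options: 11−3→G=2, 11−6→G=1, 11−8→G=1. Hits: 2.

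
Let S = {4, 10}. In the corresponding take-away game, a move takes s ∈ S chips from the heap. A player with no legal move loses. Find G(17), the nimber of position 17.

n :  0  1  2  3  4  5  6  7  8  9 10 11 12 13 14 15 16 17
G :  0  0  0  0  1  1  1  1  0  0  2  2  1  1  0  0  0  0

0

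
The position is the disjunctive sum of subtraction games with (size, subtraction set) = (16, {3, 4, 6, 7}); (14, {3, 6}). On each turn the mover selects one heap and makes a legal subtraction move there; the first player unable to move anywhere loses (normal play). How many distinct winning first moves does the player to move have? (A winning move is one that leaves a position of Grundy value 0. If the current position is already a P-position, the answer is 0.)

2

Heap A, S = {3, 4, 6, 7}:
G(0) = 0
G(1) = mex{} = 0
G(2) = mex{} = 0
G(3) = mex{0} = 1
G(4) = mex{0,0} = 1
G(5) = mex{0,0} = 1
G(6) = mex{1,0,0} = 2
G(7) = mex{1,1,0,0} = 2
G(8) = mex{1,1,0,0} = 2
G(9) = mex{2,1,1,0} = 3
G(10) = mex{2,2,1,1} = 0
G(11) = mex{2,2,1,1} = 0
G(12) = mex{3,2,2,1} = 0
G(13) = mex{0,3,2,2} = 1
G(14) = mex{0,0,2,2} = 1
G(15) = mex{0,0,3,2} = 1
G(16) = mex{1,0,0,3} = 2
G_A(16) = 2.
Heap B, S = {3, 6}:
G(0) = 0
G(1) = mex{} = 0
G(2) = mex{} = 0
G(3) = mex{0} = 1
G(4) = mex{0} = 1
G(5) = mex{0} = 1
G(6) = mex{1,0} = 2
G(7) = mex{1,0} = 2
G(8) = mex{1,0} = 2
G(9) = mex{2,1} = 0
G(10) = mex{2,1} = 0
G(11) = mex{2,1} = 0
G(12) = mex{0,2} = 1
G(13) = mex{0,2} = 1
G(14) = mex{0,2} = 1
G_B(14) = 1.
Combined Grundy value = 2 ⊕ 1 = 3.
A winning move leaves total XOR = 0, i.e. changes one component's Grundy value g to g ⊕ X where X is the current total.
Heap A: need g' = 2⊕3 = 1. Options: 16−3→G=1, 16−4→G=0, 16−6→G=0, 16−7→G=3. Hits: 1.
Heap B: need g' = 1⊕3 = 2. Options: 14−3→G=0, 14−6→G=2. Hits: 1.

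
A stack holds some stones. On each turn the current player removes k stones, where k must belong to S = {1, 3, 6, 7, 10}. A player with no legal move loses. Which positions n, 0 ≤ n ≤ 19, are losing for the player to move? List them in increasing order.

0, 2, 4, 13, 15, 17

G(0) = 0
G(1) = mex{0} = 1
G(2) = mex{1} = 0
G(3) = mex{0,0} = 1
G(4) = mex{1,1} = 0
G(5) = mex{0,0} = 1
G(6) = mex{1,1,0} = 2
G(7) = mex{2,0,1,0} = 3
G(8) = mex{3,1,0,1} = 2
G(9) = mex{2,2,1,0} = 3
G(10) = mex{3,3,0,1,0} = 2
G(11) = mex{2,2,1,0,1} = 3
G(12) = mex{3,3,2,1,0} = 4
G(13) = mex{4,2,3,2,1} = 0
G(14) = mex{0,3,2,3,0} = 1
G(15) = mex{1,4,3,2,1} = 0
G(16) = mex{0,0,2,3,2} = 1
G(17) = mex{1,1,3,2,3} = 0
G(18) = mex{0,0,4,3,2} = 1
G(19) = mex{1,1,0,4,3} = 2
P-positions are exactly the n with G(n) = 0.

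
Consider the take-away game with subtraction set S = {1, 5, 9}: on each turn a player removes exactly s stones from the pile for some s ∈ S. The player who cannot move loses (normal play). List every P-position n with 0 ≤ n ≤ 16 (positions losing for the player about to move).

0, 2, 4, 6, 8, 10, 12, 14, 16

n :  0  1  2  3  4  5  6  7  8  9 10 11 12 13 14 15 16
G :  0  1  0  1  0  1  0  1  0  1  0  1  0  1  0  1  0
P-positions are exactly the n with G(n) = 0.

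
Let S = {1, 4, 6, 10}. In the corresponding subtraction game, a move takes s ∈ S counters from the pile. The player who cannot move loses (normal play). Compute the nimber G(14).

0

G(0) = 0
G(1) = mex{0} = 1
G(2) = mex{1} = 0
G(3) = mex{0} = 1
G(4) = mex{1,0} = 2
G(5) = mex{2,1} = 0
G(6) = mex{0,0,0} = 1
G(7) = mex{1,1,1} = 0
G(8) = mex{0,2,0} = 1
G(9) = mex{1,0,1} = 2
G(10) = mex{2,1,2,0} = 3
G(11) = mex{3,0,0,1} = 2
G(12) = mex{2,1,1,0} = 3
G(13) = mex{3,2,0,1} = 4
G(14) = mex{4,3,1,2} = 0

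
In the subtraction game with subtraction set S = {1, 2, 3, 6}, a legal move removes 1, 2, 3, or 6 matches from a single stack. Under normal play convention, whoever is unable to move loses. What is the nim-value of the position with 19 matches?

3

G(0) = 0
G(1) = mex{0} = 1
G(2) = mex{1,0} = 2
G(3) = mex{2,1,0} = 3
G(4) = mex{3,2,1} = 0
G(5) = mex{0,3,2} = 1
G(6) = mex{1,0,3,0} = 2
G(7) = mex{2,1,0,1} = 3
G(8) = mex{3,2,1,2} = 0
G(9) = mex{0,3,2,3} = 1
G(10) = mex{1,0,3,0} = 2
G(11) = mex{2,1,0,1} = 3
G(12) = mex{3,2,1,2} = 0
G(13) = mex{0,3,2,3} = 1
G(14) = mex{1,0,3,0} = 2
G(15) = mex{2,1,0,1} = 3
G(16) = mex{3,2,1,2} = 0
G(17) = mex{0,3,2,3} = 1
G(18) = mex{1,0,3,0} = 2
G(19) = mex{2,1,0,1} = 3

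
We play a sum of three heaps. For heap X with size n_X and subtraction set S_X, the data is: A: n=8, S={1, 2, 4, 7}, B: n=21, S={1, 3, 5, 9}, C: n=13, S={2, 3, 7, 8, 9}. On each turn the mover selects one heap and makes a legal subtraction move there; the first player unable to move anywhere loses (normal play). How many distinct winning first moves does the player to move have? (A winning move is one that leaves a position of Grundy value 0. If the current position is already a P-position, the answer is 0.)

Heap A, S = {1, 2, 4, 7}:
n : 0 1 2 3 4 5 6 7 8
G : 0 1 2 0 1 2 0 1 2
G_A(8) = 2.
Heap B, S = {1, 3, 5, 9}:
n :  0  1  2  3  4  5  6  7  8  9 10 11 12 13 14 15 16 17 18 19 20 21
G :  0  1  0  1  0  1  0  1  0  1  0  1  0  1  0  1  0  1  0  1  0  1
G_B(21) = 1.
Heap C, S = {2, 3, 7, 8, 9}:
G(0) = 0
G(1) = mex{} = 0
G(2) = mex{0} = 1
G(3) = mex{0,0} = 1
G(4) = mex{1,0} = 2
G(5) = mex{1,1} = 0
G(6) = mex{2,1} = 0
G(7) = mex{0,2,0} = 1
G(8) = mex{0,0,0,0} = 1
G(9) = mex{1,0,1,0,0} = 2
G(10) = mex{1,1,1,1,0} = 2
G(11) = mex{2,1,2,1,1} = 0
G(12) = mex{2,2,0,2,1} = 3
G(13) = mex{0,2,0,0,2} = 1
G_C(13) = 1.
Combined Grundy value = 2 ⊕ 1 ⊕ 1 = 2.
A winning move leaves total XOR = 0, i.e. changes one component's Grundy value g to g ⊕ X where X is the current total.
Heap A: need g' = 2⊕2 = 0. Options: 8−1→G=1, 8−2→G=0, 8−4→G=1, 8−7→G=1. Hits: 1.
Heap B: need g' = 1⊕2 = 3. Options: 21−1→G=0, 21−3→G=0, 21−5→G=0, 21−9→G=0. Hits: 0.
Heap C: need g' = 1⊕2 = 3. Options: 13−2→G=0, 13−3→G=2, 13−7→G=0, 13−8→G=0, 13−9→G=2. Hits: 0.

1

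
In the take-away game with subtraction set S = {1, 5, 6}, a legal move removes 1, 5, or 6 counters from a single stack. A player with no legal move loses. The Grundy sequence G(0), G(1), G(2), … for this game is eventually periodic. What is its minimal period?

11

G(0) = 0
G(1) = mex{0} = 1
G(2) = mex{1} = 0
G(3) = mex{0} = 1
G(4) = mex{1} = 0
G(5) = mex{0,0} = 1
G(6) = mex{1,1,0} = 2
G(7) = mex{2,0,1} = 3
G(8) = mex{3,1,0} = 2
G(9) = mex{2,0,1} = 3
G(10) = mex{3,1,0} = 2
G(11) = mex{2,2,1} = 0
G(12) = mex{0,3,2} = 1
G(13) = mex{1,2,3} = 0
G(14) = mex{0,3,2} = 1
G(15) = mex{1,2,3} = 0
G(16) = mex{0,0,2} = 1
G(17) = mex{1,1,0} = 2
G(18) = mex{2,0,1} = 3
G(19) = mex{3,1,0} = 2
G(20) = mex{2,0,1} = 3
G(21) = mex{3,1,0} = 2
G(22) = mex{2,2,1} = 0
G(23) = mex{0,3,2} = 1
G(n+11) = G(n) holds for n = 0,…,5 (a full window of length max(S) = 6), so the sequence is purely periodic with period 11.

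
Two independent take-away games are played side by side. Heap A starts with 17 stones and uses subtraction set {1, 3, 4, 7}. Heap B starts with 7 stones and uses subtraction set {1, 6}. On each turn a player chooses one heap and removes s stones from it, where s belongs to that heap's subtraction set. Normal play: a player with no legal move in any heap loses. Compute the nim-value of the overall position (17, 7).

1

Heap A, S = {1, 3, 4, 7}:
G(0) = 0
G(1) = mex{0} = 1
G(2) = mex{1} = 0
G(3) = mex{0,0} = 1
G(4) = mex{1,1,0} = 2
G(5) = mex{2,0,1} = 3
G(6) = mex{3,1,0} = 2
G(7) = mex{2,2,1,0} = 3
G(8) = mex{3,3,2,1} = 0
G(9) = mex{0,2,3,0} = 1
G(10) = mex{1,3,2,1} = 0
G(11) = mex{0,0,3,2} = 1
G(12) = mex{1,1,0,3} = 2
G(13) = mex{2,0,1,2} = 3
G(14) = mex{3,1,0,3} = 2
G(15) = mex{2,2,1,0} = 3
G(16) = mex{3,3,2,1} = 0
G(17) = mex{0,2,3,0} = 1
G_A(17) = 1.
Heap B, S = {1, 6}:
n : 0 1 2 3 4 5 6 7
G : 0 1 0 1 0 1 2 0
G_B(7) = 0.
Combined Grundy value = 1 ⊕ 0 = 1.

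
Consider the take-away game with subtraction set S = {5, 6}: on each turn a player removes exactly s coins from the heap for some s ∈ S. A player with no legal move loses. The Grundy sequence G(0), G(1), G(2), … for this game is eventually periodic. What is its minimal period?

n :  0  1  2  3  4  5  6  7  8  9 10 11 12 13 14 15 16 17 18 19 20 21 22 23
G :  0  0  0  0  0  1  1  1  1  1  2  0  0  0  0  0  1  1  1  1  1  2  0  0
G(n+11) = G(n) holds for n = 0,…,5 (a full window of length max(S) = 6), so the sequence is purely periodic with period 11.

11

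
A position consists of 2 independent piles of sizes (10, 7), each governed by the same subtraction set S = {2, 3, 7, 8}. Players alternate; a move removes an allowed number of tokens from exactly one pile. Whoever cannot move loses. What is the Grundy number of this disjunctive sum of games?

All piles use S = {2, 3, 7, 8}:
n :  0  1  2  3  4  5  6  7  8  9 10
G :  0  0  1  1  2  0  0  1  1  2  0
Pile A: G(10) = 0.
Pile B: G(7) = 1.
Combined Grundy value = 0 ⊕ 1 = 1.

1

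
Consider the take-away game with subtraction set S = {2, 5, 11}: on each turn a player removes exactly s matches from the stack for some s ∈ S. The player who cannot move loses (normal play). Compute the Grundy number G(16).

1

n :  0  1  2  3  4  5  6  7  8  9 10 11 12 13 14 15 16
G :  0  0  1  1  0  2  1  0  0  1  1  2  2  3  0  2  1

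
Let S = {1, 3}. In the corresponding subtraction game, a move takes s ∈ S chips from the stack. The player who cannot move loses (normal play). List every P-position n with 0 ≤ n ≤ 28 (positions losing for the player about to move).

0, 2, 4, 6, 8, 10, 12, 14, 16, 18, 20, 22, 24, 26, 28

n :  0  1  2  3  4  5  6  7  8  9 10 11 12 13 14 15 16 17 18 19 20 21 22 23 24 25 26 27 28
G :  0  1  0  1  0  1  0  1  0  1  0  1  0  1  0  1  0  1  0  1  0  1  0  1  0  1  0  1  0
P-positions are exactly the n with G(n) = 0.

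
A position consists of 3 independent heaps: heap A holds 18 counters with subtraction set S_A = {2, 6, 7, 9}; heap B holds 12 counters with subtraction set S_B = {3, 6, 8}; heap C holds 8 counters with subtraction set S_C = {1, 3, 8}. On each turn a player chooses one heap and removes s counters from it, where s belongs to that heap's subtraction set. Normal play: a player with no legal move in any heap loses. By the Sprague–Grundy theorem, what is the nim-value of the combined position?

3

Heap A, S = {2, 6, 7, 9}:
G(0) = 0
G(1) = mex{} = 0
G(2) = mex{0} = 1
G(3) = mex{0} = 1
G(4) = mex{1} = 0
G(5) = mex{1} = 0
G(6) = mex{0,0} = 1
G(7) = mex{0,0,0} = 1
G(8) = mex{1,1,0} = 2
G(9) = mex{1,1,1,0} = 2
G(10) = mex{2,0,1,0} = 3
G(11) = mex{2,0,0,1} = 3
G(12) = mex{3,1,0,1} = 2
G(13) = mex{3,1,1,0} = 2
G(14) = mex{2,2,1,0} = 3
G(15) = mex{2,2,2,1} = 0
G(16) = mex{3,3,2,1} = 0
G(17) = mex{0,3,3,2} = 1
G(18) = mex{0,2,3,2} = 1
G_A(18) = 1.
Heap B, S = {3, 6, 8}:
n :  0  1  2  3  4  5  6  7  8  9 10 11 12
G :  0  0  0  1  1  1  2  2  2  3  3  0  0
G_B(12) = 0.
Heap C, S = {1, 3, 8}:
n : 0 1 2 3 4 5 6 7 8
G : 0 1 0 1 0 1 0 1 2
G_C(8) = 2.
Combined Grundy value = 1 ⊕ 0 ⊕ 2 = 3.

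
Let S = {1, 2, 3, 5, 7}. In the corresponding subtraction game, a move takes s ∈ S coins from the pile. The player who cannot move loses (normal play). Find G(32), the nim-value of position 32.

0

G(0) = 0
G(1) = mex{0} = 1
G(2) = mex{1,0} = 2
G(3) = mex{2,1,0} = 3
G(4) = mex{3,2,1} = 0
G(5) = mex{0,3,2,0} = 1
G(6) = mex{1,0,3,1} = 2
G(7) = mex{2,1,0,2,0} = 3
G(8) = mex{3,2,1,3,1} = 0
G(9) = mex{0,3,2,0,2} = 1
G(10) = mex{1,0,3,1,3} = 2
G(11) = mex{2,1,0,2,0} = 3
G(12) = mex{3,2,1,3,1} = 0
G(13) = mex{0,3,2,0,2} = 1
G(14) = mex{1,0,3,1,3} = 2
G(15) = mex{2,1,0,2,0} = 3
G(16) = mex{3,2,1,3,1} = 0
G(17) = mex{0,3,2,0,2} = 1
G(18) = mex{1,0,3,1,3} = 2
G(19) = mex{2,1,0,2,0} = 3
G(20) = mex{3,2,1,3,1} = 0
G(21) = mex{0,3,2,0,2} = 1
G(22) = mex{1,0,3,1,3} = 2
G(23) = mex{2,1,0,2,0} = 3
G(24) = mex{3,2,1,3,1} = 0
G(25) = mex{0,3,2,0,2} = 1
G(26) = mex{1,0,3,1,3} = 2
G(27) = mex{2,1,0,2,0} = 3
G(28) = mex{3,2,1,3,1} = 0
G(29) = mex{0,3,2,0,2} = 1
G(30) = mex{1,0,3,1,3} = 2
G(31) = mex{2,1,0,2,0} = 3
G(32) = mex{3,2,1,3,1} = 0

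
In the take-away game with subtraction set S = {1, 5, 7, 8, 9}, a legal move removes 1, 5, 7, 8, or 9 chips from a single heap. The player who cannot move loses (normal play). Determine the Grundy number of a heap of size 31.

3

n :  0  1  2  3  4  5  6  7  8  9 10 11 12 13 14 15 16 17 18 19 20 21 22 23 24 25 26 27 28 29 30 31
G :  0  1  0  1  0  1  0  1  2  3  2  3  2  3  2  3  0  1  0  1  0  1  0  1  2  3  2  3  2  3  2  3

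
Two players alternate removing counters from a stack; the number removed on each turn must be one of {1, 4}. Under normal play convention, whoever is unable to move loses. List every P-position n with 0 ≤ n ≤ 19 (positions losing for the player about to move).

G(0) = 0
G(1) = mex{0} = 1
G(2) = mex{1} = 0
G(3) = mex{0} = 1
G(4) = mex{1,0} = 2
G(5) = mex{2,1} = 0
G(6) = mex{0,0} = 1
G(7) = mex{1,1} = 0
G(8) = mex{0,2} = 1
G(9) = mex{1,0} = 2
G(10) = mex{2,1} = 0
G(11) = mex{0,0} = 1
G(12) = mex{1,1} = 0
G(13) = mex{0,2} = 1
G(14) = mex{1,0} = 2
G(15) = mex{2,1} = 0
G(16) = mex{0,0} = 1
G(17) = mex{1,1} = 0
G(18) = mex{0,2} = 1
G(19) = mex{1,0} = 2
P-positions are exactly the n with G(n) = 0.

0, 2, 5, 7, 10, 12, 15, 17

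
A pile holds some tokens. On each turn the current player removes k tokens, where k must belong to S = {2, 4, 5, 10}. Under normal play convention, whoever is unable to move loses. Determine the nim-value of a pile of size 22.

0

G(0) = 0
G(1) = mex{} = 0
G(2) = mex{0} = 1
G(3) = mex{0} = 1
G(4) = mex{1,0} = 2
G(5) = mex{1,0,0} = 2
G(6) = mex{2,1,0} = 3
G(7) = mex{2,1,1} = 0
G(8) = mex{3,2,1} = 0
G(9) = mex{0,2,2} = 1
G(10) = mex{0,3,2,0} = 1
G(11) = mex{1,0,3,0} = 2
G(12) = mex{1,0,0,1} = 2
G(13) = mex{2,1,0,1} = 3
G(14) = mex{2,1,1,2} = 0
G(15) = mex{3,2,1,2} = 0
G(16) = mex{0,2,2,3} = 1
G(17) = mex{0,3,2,0} = 1
G(18) = mex{1,0,3,0} = 2
G(19) = mex{1,0,0,1} = 2
G(20) = mex{2,1,0,1} = 3
G(21) = mex{2,1,1,2} = 0
G(22) = mex{3,2,1,2} = 0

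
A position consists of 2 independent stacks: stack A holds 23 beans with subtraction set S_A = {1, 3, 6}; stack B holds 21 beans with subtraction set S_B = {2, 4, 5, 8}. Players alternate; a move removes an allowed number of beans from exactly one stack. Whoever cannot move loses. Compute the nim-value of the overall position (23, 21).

Stack A, S = {1, 3, 6}:
n :  0  1  2  3  4  5  6  7  8  9 10 11 12 13 14 15 16 17 18 19 20 21 22 23
G :  0  1  0  1  0  1  2  3  2  0  1  0  1  0  1  2  3  2  0  1  0  1  0  1
G_A(23) = 1.
Stack B, S = {2, 4, 5, 8}:
n :  0  1  2  3  4  5  6  7  8  9 10 11 12 13 14 15 16 17 18 19 20 21
G :  0  0  1  1  2  2  3  0  4  1  0  2  1  0  2  1  0  2  1  0  2  1
G_B(21) = 1.
Combined Grundy value = 1 ⊕ 1 = 0.

0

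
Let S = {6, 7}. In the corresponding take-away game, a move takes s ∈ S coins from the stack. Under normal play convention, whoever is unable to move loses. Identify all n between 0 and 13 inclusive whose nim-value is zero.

n :  0  1  2  3  4  5  6  7  8  9 10 11 12 13
G :  0  0  0  0  0  0  1  1  1  1  1  1  2  0
P-positions are exactly the n with G(n) = 0.

0, 1, 2, 3, 4, 5, 13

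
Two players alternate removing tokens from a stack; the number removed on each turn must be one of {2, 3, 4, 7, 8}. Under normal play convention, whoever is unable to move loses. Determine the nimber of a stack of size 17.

0

G(0) = 0
G(1) = mex{} = 0
G(2) = mex{0} = 1
G(3) = mex{0,0} = 1
G(4) = mex{1,0,0} = 2
G(5) = mex{1,1,0} = 2
G(6) = mex{2,1,1} = 0
G(7) = mex{2,2,1,0} = 3
G(8) = mex{0,2,2,0,0} = 1
G(9) = mex{3,0,2,1,0} = 4
G(10) = mex{1,3,0,1,1} = 2
G(11) = mex{4,1,3,2,1} = 0
G(12) = mex{2,4,1,2,2} = 0
G(13) = mex{0,2,4,0,2} = 1
G(14) = mex{0,0,2,3,0} = 1
G(15) = mex{1,0,0,1,3} = 2
G(16) = mex{1,1,0,4,1} = 2
G(17) = mex{2,1,1,2,4} = 0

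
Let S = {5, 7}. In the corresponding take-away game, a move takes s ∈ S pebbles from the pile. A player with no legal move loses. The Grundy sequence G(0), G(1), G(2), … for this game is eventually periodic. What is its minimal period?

n :  0  1  2  3  4  5  6  7  8  9 10 11 12 13 14 15 16 17 18 19 20 21 22 23 24 25
G :  0  0  0  0  0  1  1  1  1  1  2  2  0  0  0  0  0  1  1  1  1  1  2  2  0  0
G(n+12) = G(n) holds for n = 0,…,6 (a full window of length max(S) = 7), so the sequence is purely periodic with period 12.

12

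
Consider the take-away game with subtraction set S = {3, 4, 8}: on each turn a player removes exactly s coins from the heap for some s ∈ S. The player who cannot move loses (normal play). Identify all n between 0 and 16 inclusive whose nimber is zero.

G(0) = 0
G(1) = mex{} = 0
G(2) = mex{} = 0
G(3) = mex{0} = 1
G(4) = mex{0,0} = 1
G(5) = mex{0,0} = 1
G(6) = mex{1,0} = 2
G(7) = mex{1,1} = 0
G(8) = mex{1,1,0} = 2
G(9) = mex{2,1,0} = 3
G(10) = mex{0,2,0} = 1
G(11) = mex{2,0,1} = 3
G(12) = mex{3,2,1} = 0
G(13) = mex{1,3,1} = 0
G(14) = mex{3,1,2} = 0
G(15) = mex{0,3,0} = 1
G(16) = mex{0,0,2} = 1
P-positions are exactly the n with G(n) = 0.

0, 1, 2, 7, 12, 13, 14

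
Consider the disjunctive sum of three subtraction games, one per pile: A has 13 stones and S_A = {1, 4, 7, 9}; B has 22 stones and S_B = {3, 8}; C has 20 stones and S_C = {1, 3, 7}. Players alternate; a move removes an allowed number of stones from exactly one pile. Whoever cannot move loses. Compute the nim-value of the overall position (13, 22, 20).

Pile A, S = {1, 4, 7, 9}:
G(0) = 0
G(1) = mex{0} = 1
G(2) = mex{1} = 0
G(3) = mex{0} = 1
G(4) = mex{1,0} = 2
G(5) = mex{2,1} = 0
G(6) = mex{0,0} = 1
G(7) = mex{1,1,0} = 2
G(8) = mex{2,2,1} = 0
G(9) = mex{0,0,0,0} = 1
G(10) = mex{1,1,1,1} = 0
G(11) = mex{0,2,2,0} = 1
G(12) = mex{1,0,0,1} = 2
G(13) = mex{2,1,1,2} = 0
G_A(13) = 0.
Pile B, S = {3, 8}:
G(0) = 0
G(1) = mex{} = 0
G(2) = mex{} = 0
G(3) = mex{0} = 1
G(4) = mex{0} = 1
G(5) = mex{0} = 1
G(6) = mex{1} = 0
G(7) = mex{1} = 0
G(8) = mex{1,0} = 2
G(9) = mex{0,0} = 1
G(10) = mex{0,0} = 1
G(11) = mex{2,1} = 0
G(12) = mex{1,1} = 0
G(13) = mex{1,1} = 0
G(14) = mex{0,0} = 1
G(15) = mex{0,0} = 1
G(16) = mex{0,2} = 1
G(17) = mex{1,1} = 0
G(18) = mex{1,1} = 0
G(19) = mex{1,0} = 2
G(20) = mex{0,0} = 1
G(21) = mex{0,0} = 1
G(22) = mex{2,1} = 0
G_B(22) = 0.
Pile C, S = {1, 3, 7}:
G(0) = 0
G(1) = mex{0} = 1
G(2) = mex{1} = 0
G(3) = mex{0,0} = 1
G(4) = mex{1,1} = 0
G(5) = mex{0,0} = 1
G(6) = mex{1,1} = 0
G(7) = mex{0,0,0} = 1
G(8) = mex{1,1,1} = 0
G(9) = mex{0,0,0} = 1
G(10) = mex{1,1,1} = 0
G(11) = mex{0,0,0} = 1
G(12) = mex{1,1,1} = 0
G(13) = mex{0,0,0} = 1
G(14) = mex{1,1,1} = 0
G(15) = mex{0,0,0} = 1
G(16) = mex{1,1,1} = 0
G(17) = mex{0,0,0} = 1
G(18) = mex{1,1,1} = 0
G(19) = mex{0,0,0} = 1
G(20) = mex{1,1,1} = 0
G_C(20) = 0.
Combined Grundy value = 0 ⊕ 0 ⊕ 0 = 0.

0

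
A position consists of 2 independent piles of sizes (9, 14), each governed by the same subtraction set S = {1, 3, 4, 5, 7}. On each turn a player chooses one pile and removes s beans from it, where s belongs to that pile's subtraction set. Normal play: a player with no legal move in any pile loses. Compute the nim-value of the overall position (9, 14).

3

All piles use S = {1, 3, 4, 5, 7}:
G(0) = 0
G(1) = mex{0} = 1
G(2) = mex{1} = 0
G(3) = mex{0,0} = 1
G(4) = mex{1,1,0} = 2
G(5) = mex{2,0,1,0} = 3
G(6) = mex{3,1,0,1} = 2
G(7) = mex{2,2,1,0,0} = 3
G(8) = mex{3,3,2,1,1} = 0
G(9) = mex{0,2,3,2,0} = 1
G(10) = mex{1,3,2,3,1} = 0
G(11) = mex{0,0,3,2,2} = 1
G(12) = mex{1,1,0,3,3} = 2
G(13) = mex{2,0,1,0,2} = 3
G(14) = mex{3,1,0,1,3} = 2
Pile A: G(9) = 1.
Pile B: G(14) = 2.
Combined Grundy value = 1 ⊕ 2 = 3.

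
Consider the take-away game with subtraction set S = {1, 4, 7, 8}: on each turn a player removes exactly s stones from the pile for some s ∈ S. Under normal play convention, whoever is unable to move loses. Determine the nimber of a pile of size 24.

n :  0  1  2  3  4  5  6  7  8  9 10 11 12 13 14 15 16 17 18 19 20 21 22 23 24
G :  0  1  0  1  2  0  1  2  3  2  3  0  1  3  0  1  0  1  2  3  2  4  3  2  3

3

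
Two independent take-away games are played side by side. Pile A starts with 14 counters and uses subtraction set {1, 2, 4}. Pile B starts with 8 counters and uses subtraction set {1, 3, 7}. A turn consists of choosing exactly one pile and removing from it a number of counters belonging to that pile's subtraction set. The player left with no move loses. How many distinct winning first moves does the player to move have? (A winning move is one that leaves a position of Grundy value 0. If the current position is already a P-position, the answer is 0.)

Pile A, S = {1, 2, 4}:
n :  0  1  2  3  4  5  6  7  8  9 10 11 12 13 14
G :  0  1  2  0  1  2  0  1  2  0  1  2  0  1  2
G_A(14) = 2.
Pile B, S = {1, 3, 7}:
n : 0 1 2 3 4 5 6 7 8
G : 0 1 0 1 0 1 0 1 0
G_B(8) = 0.
Combined Grundy value = 2 ⊕ 0 = 2.
A winning move leaves total XOR = 0, i.e. changes one component's Grundy value g to g ⊕ X where X is the current total.
Pile A: need g' = 2⊕2 = 0. Options: 14−1→G=1, 14−2→G=0, 14−4→G=1. Hits: 1.
Pile B: need g' = 0⊕2 = 2. Options: 8−1→G=1, 8−3→G=1, 8−7→G=1. Hits: 0.

1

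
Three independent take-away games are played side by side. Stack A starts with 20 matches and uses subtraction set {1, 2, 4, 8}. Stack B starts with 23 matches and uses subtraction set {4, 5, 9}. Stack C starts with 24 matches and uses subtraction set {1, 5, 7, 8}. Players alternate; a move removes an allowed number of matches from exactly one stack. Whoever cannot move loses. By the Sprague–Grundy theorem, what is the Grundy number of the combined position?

Stack A, S = {1, 2, 4, 8}:
G(0) = 0
G(1) = mex{0} = 1
G(2) = mex{1,0} = 2
G(3) = mex{2,1} = 0
G(4) = mex{0,2,0} = 1
G(5) = mex{1,0,1} = 2
G(6) = mex{2,1,2} = 0
G(7) = mex{0,2,0} = 1
G(8) = mex{1,0,1,0} = 2
G(9) = mex{2,1,2,1} = 0
G(10) = mex{0,2,0,2} = 1
G(11) = mex{1,0,1,0} = 2
G(12) = mex{2,1,2,1} = 0
G(13) = mex{0,2,0,2} = 1
G(14) = mex{1,0,1,0} = 2
G(15) = mex{2,1,2,1} = 0
G(16) = mex{0,2,0,2} = 1
G(17) = mex{1,0,1,0} = 2
G(18) = mex{2,1,2,1} = 0
G(19) = mex{0,2,0,2} = 1
G(20) = mex{1,0,1,0} = 2
G_A(20) = 2.
Stack B, S = {4, 5, 9}:
G(0) = 0
G(1) = mex{} = 0
G(2) = mex{} = 0
G(3) = mex{} = 0
G(4) = mex{0} = 1
G(5) = mex{0,0} = 1
G(6) = mex{0,0} = 1
G(7) = mex{0,0} = 1
G(8) = mex{1,0} = 2
G(9) = mex{1,1,0} = 2
G(10) = mex{1,1,0} = 2
G(11) = mex{1,1,0} = 2
G(12) = mex{2,1,0} = 3
G(13) = mex{2,2,1} = 0
G(14) = mex{2,2,1} = 0
G(15) = mex{2,2,1} = 0
G(16) = mex{3,2,1} = 0
G(17) = mex{0,3,2} = 1
G(18) = mex{0,0,2} = 1
G(19) = mex{0,0,2} = 1
G(20) = mex{0,0,2} = 1
G(21) = mex{1,0,3} = 2
G(22) = mex{1,1,0} = 2
G(23) = mex{1,1,0} = 2
G_B(23) = 2.
Stack C, S = {1, 5, 7, 8}:
G(0) = 0
G(1) = mex{0} = 1
G(2) = mex{1} = 0
G(3) = mex{0} = 1
G(4) = mex{1} = 0
G(5) = mex{0,0} = 1
G(6) = mex{1,1} = 0
G(7) = mex{0,0,0} = 1
G(8) = mex{1,1,1,0} = 2
G(9) = mex{2,0,0,1} = 3
G(10) = mex{3,1,1,0} = 2
G(11) = mex{2,0,0,1} = 3
G(12) = mex{3,1,1,0} = 2
G(13) = mex{2,2,0,1} = 3
G(14) = mex{3,3,1,0} = 2
G(15) = mex{2,2,2,1} = 0
G(16) = mex{0,3,3,2} = 1
G(17) = mex{1,2,2,3} = 0
G(18) = mex{0,3,3,2} = 1
G(19) = mex{1,2,2,3} = 0
G(20) = mex{0,0,3,2} = 1
G(21) = mex{1,1,2,3} = 0
G(22) = mex{0,0,0,2} = 1
G(23) = mex{1,1,1,0} = 2
G(24) = mex{2,0,0,1} = 3
G_C(24) = 3.
Combined Grundy value = 2 ⊕ 2 ⊕ 3 = 3.

3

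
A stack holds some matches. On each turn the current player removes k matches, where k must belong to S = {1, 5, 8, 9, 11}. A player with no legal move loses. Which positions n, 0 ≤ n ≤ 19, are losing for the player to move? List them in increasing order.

n :  0  1  2  3  4  5  6  7  8  9 10 11 12 13 14 15 16 17 18 19
G :  0  1  0  1  0  1  0  1  2  3  2  3  2  3  2  3  0  1  0  1
P-positions are exactly the n with G(n) = 0.

0, 2, 4, 6, 16, 18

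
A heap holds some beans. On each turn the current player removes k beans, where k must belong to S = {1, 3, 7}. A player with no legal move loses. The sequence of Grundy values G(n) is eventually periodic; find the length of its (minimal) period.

2

G(0) = 0
G(1) = mex{0} = 1
G(2) = mex{1} = 0
G(3) = mex{0,0} = 1
G(4) = mex{1,1} = 0
G(5) = mex{0,0} = 1
G(6) = mex{1,1} = 0
G(7) = mex{0,0,0} = 1
G(8) = mex{1,1,1} = 0
G(9) = mex{0,0,0} = 1
G(10) = mex{1,1,1} = 0
G(11) = mex{0,0,0} = 1
G(12) = mex{1,1,1} = 0
G(13) = mex{0,0,0} = 1
G(14) = mex{1,1,1} = 0
G(n+2) = G(n) holds for n = 0,…,6 (a full window of length max(S) = 7), so the sequence is purely periodic with period 2.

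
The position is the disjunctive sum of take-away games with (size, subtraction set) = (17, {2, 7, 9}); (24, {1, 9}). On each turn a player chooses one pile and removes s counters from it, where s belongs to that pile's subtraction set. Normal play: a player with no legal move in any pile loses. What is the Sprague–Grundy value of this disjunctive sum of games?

1

Pile A, S = {2, 7, 9}:
G(0) = 0
G(1) = mex{} = 0
G(2) = mex{0} = 1
G(3) = mex{0} = 1
G(4) = mex{1} = 0
G(5) = mex{1} = 0
G(6) = mex{0} = 1
G(7) = mex{0,0} = 1
G(8) = mex{1,0} = 2
G(9) = mex{1,1,0} = 2
G(10) = mex{2,1,0} = 3
G(11) = mex{2,0,1} = 3
G(12) = mex{3,0,1} = 2
G(13) = mex{3,1,0} = 2
G(14) = mex{2,1,0} = 3
G(15) = mex{2,2,1} = 0
G(16) = mex{3,2,1} = 0
G(17) = mex{0,3,2} = 1
G_A(17) = 1.
Pile B, S = {1, 9}:
G(0) = 0
G(1) = mex{0} = 1
G(2) = mex{1} = 0
G(3) = mex{0} = 1
G(4) = mex{1} = 0
G(5) = mex{0} = 1
G(6) = mex{1} = 0
G(7) = mex{0} = 1
G(8) = mex{1} = 0
G(9) = mex{0,0} = 1
G(10) = mex{1,1} = 0
G(11) = mex{0,0} = 1
G(12) = mex{1,1} = 0
G(13) = mex{0,0} = 1
G(14) = mex{1,1} = 0
G(15) = mex{0,0} = 1
G(16) = mex{1,1} = 0
G(17) = mex{0,0} = 1
G(18) = mex{1,1} = 0
G(19) = mex{0,0} = 1
G(20) = mex{1,1} = 0
G(21) = mex{0,0} = 1
G(22) = mex{1,1} = 0
G(23) = mex{0,0} = 1
G(24) = mex{1,1} = 0
G_B(24) = 0.
Combined Grundy value = 1 ⊕ 0 = 1.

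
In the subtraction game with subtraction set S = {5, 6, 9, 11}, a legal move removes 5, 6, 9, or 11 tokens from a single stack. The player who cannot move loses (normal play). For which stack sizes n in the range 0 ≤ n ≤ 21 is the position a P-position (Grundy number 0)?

0, 1, 2, 3, 4, 16, 17, 18, 19, 20

G(0) = 0
G(1) = mex{} = 0
G(2) = mex{} = 0
G(3) = mex{} = 0
G(4) = mex{} = 0
G(5) = mex{0} = 1
G(6) = mex{0,0} = 1
G(7) = mex{0,0} = 1
G(8) = mex{0,0} = 1
G(9) = mex{0,0,0} = 1
G(10) = mex{1,0,0} = 2
G(11) = mex{1,1,0,0} = 2
G(12) = mex{1,1,0,0} = 2
G(13) = mex{1,1,0,0} = 2
G(14) = mex{1,1,1,0} = 2
G(15) = mex{2,1,1,0} = 3
G(16) = mex{2,2,1,1} = 0
G(17) = mex{2,2,1,1} = 0
G(18) = mex{2,2,1,1} = 0
G(19) = mex{2,2,2,1} = 0
G(20) = mex{3,2,2,1} = 0
G(21) = mex{0,3,2,2} = 1
P-positions are exactly the n with G(n) = 0.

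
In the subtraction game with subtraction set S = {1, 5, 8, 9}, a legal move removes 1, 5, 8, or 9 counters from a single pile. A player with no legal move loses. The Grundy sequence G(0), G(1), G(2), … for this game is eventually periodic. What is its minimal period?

n :  0  1  2  3  4  5  6  7  8  9 10 11 12 13 14 15 16 17 18 19 20 21 22 23 24 25 26 27 28 29 30 31 32 33
G :  0  1  0  1  0  1  0  1  2  3  2  3  2  3  2  3  0  1  0  1  0  1  0  1  2  3  2  3  2  3  2  3  0  1
G(n+16) = G(n) holds for n = 0,…,8 (a full window of length max(S) = 9), so the sequence is purely periodic with period 16.

16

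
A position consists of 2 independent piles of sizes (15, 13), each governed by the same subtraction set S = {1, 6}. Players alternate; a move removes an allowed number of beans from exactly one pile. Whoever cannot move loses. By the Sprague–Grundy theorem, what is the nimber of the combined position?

All piles use S = {1, 6}:
n :  0  1  2  3  4  5  6  7  8  9 10 11 12 13 14 15
G :  0  1  0  1  0  1  2  0  1  0  1  0  1  2  0  1
Pile A: G(15) = 1.
Pile B: G(13) = 2.
Combined Grundy value = 1 ⊕ 2 = 3.

3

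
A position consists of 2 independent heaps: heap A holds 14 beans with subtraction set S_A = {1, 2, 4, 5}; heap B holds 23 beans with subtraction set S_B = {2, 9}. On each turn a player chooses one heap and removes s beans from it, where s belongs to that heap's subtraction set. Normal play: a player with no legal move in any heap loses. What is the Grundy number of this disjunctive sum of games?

Heap A, S = {1, 2, 4, 5}:
n :  0  1  2  3  4  5  6  7  8  9 10 11 12 13 14
G :  0  1  2  0  1  2  0  1  2  0  1  2  0  1  2
G_A(14) = 2.
Heap B, S = {2, 9}:
G(0) = 0
G(1) = mex{} = 0
G(2) = mex{0} = 1
G(3) = mex{0} = 1
G(4) = mex{1} = 0
G(5) = mex{1} = 0
G(6) = mex{0} = 1
G(7) = mex{0} = 1
G(8) = mex{1} = 0
G(9) = mex{1,0} = 2
G(10) = mex{0,0} = 1
G(11) = mex{2,1} = 0
G(12) = mex{1,1} = 0
G(13) = mex{0,0} = 1
G(14) = mex{0,0} = 1
G(15) = mex{1,1} = 0
G(16) = mex{1,1} = 0
G(17) = mex{0,0} = 1
G(18) = mex{0,2} = 1
G(19) = mex{1,1} = 0
G(20) = mex{1,0} = 2
G(21) = mex{0,0} = 1
G(22) = mex{2,1} = 0
G(23) = mex{1,1} = 0
G_B(23) = 0.
Combined Grundy value = 2 ⊕ 0 = 2.

2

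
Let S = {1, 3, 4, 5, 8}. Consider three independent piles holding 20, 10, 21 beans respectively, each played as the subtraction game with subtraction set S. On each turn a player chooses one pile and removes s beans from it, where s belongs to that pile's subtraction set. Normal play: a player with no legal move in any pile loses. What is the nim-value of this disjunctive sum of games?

0

All piles use S = {1, 3, 4, 5, 8}:
n :  0  1  2  3  4  5  6  7  8  9 10 11 12 13 14 15 16 17 18 19 20 21
G :  0  1  0  1  2  3  2  3  4  0  1  0  1  2  3  2  3  4  0  1  0  1
Pile A: G(20) = 0.
Pile B: G(10) = 1.
Pile C: G(21) = 1.
Combined Grundy value = 0 ⊕ 1 ⊕ 1 = 0.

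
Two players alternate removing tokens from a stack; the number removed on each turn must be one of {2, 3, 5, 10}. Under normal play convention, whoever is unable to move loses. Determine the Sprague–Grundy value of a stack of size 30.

n :  0  1  2  3  4  5  6  7  8  9 10 11 12 13 14 15 16 17 18 19 20 21 22 23 24 25 26 27 28 29 30
G :  0  0  1  1  2  2  3  0  0  1  1  2  2  3  0  0  1  1  2  2  3  0  0  1  1  2  2  3  0  0  1

1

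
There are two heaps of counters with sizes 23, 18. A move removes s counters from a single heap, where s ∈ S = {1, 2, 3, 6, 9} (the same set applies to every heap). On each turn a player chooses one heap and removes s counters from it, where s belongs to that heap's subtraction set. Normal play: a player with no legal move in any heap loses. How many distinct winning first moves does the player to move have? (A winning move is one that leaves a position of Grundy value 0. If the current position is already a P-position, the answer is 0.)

3

All heaps use S = {1, 2, 3, 6, 9}:
n :  0  1  2  3  4  5  6  7  8  9 10 11 12 13 14 15 16 17 18 19 20 21 22 23
G :  0  1  2  3  0  1  2  3  0  1  2  3  0  1  2  3  0  1  2  3  0  1  2  3
Heap A: G(23) = 3.
Heap B: G(18) = 2.
Combined Grundy value = 3 ⊕ 2 = 1.
A winning move leaves total XOR = 0, i.e. changes one component's Grundy value g to g ⊕ X where X is the current total.
Heap A: need g' = 3⊕1 = 2. Options: 23−1→G=2, 23−2→G=1, 23−3→G=0, 23−6→G=1, 23−9→G=2. Hits: 2.
Heap B: need g' = 2⊕1 = 3. Options: 18−1→G=1, 18−2→G=0, 18−3→G=3, 18−6→G=0, 18−9→G=1. Hits: 1.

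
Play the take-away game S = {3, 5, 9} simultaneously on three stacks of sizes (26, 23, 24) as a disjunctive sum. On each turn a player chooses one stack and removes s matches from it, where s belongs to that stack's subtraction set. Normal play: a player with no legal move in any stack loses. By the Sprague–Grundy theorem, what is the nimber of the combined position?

All stacks use S = {3, 5, 9}:
n :  0  1  2  3  4  5  6  7  8  9 10 11 12 13 14 15 16 17 18 19 20 21 22 23 24 25 26
G :  0  0  0  1  1  1  2  2  0  3  3  1  0  2  0  1  0  1  0  1  0  1  0  1  0  1  0
Stack A: G(26) = 0.
Stack B: G(23) = 1.
Stack C: G(24) = 0.
Combined Grundy value = 0 ⊕ 1 ⊕ 0 = 1.

1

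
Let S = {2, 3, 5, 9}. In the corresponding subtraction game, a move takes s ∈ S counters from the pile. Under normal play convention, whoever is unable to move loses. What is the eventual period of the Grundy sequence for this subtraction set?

7

G(0) = 0
G(1) = mex{} = 0
G(2) = mex{0} = 1
G(3) = mex{0,0} = 1
G(4) = mex{1,0} = 2
G(5) = mex{1,1,0} = 2
G(6) = mex{2,1,0} = 3
G(7) = mex{2,2,1} = 0
G(8) = mex{3,2,1} = 0
G(9) = mex{0,3,2,0} = 1
G(10) = mex{0,0,2,0} = 1
G(11) = mex{1,0,3,1} = 2
G(12) = mex{1,1,0,1} = 2
G(13) = mex{2,1,0,2} = 3
G(14) = mex{2,2,1,2} = 0
G(15) = mex{3,2,1,3} = 0
G(16) = mex{0,3,2,0} = 1
G(17) = mex{0,0,2,0} = 1
G(n+7) = G(n) holds for n = 0,…,8 (a full window of length max(S) = 9), so the sequence is purely periodic with period 7.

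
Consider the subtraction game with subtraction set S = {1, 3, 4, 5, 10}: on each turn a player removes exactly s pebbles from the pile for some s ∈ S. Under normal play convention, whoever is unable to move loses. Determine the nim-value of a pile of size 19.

G(0) = 0
G(1) = mex{0} = 1
G(2) = mex{1} = 0
G(3) = mex{0,0} = 1
G(4) = mex{1,1,0} = 2
G(5) = mex{2,0,1,0} = 3
G(6) = mex{3,1,0,1} = 2
G(7) = mex{2,2,1,0} = 3
G(8) = mex{3,3,2,1} = 0
G(9) = mex{0,2,3,2} = 1
G(10) = mex{1,3,2,3,0} = 4
G(11) = mex{4,0,3,2,1} = 5
G(12) = mex{5,1,0,3,0} = 2
G(13) = mex{2,4,1,0,1} = 3
G(14) = mex{3,5,4,1,2} = 0
G(15) = mex{0,2,5,4,3} = 1
G(16) = mex{1,3,2,5,2} = 0
G(17) = mex{0,0,3,2,3} = 1
G(18) = mex{1,1,0,3,0} = 2
G(19) = mex{2,0,1,0,1} = 3

3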